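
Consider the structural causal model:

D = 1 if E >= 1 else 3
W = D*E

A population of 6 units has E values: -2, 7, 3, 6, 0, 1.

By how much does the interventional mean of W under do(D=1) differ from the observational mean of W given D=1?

-1.75

Every unit gets D=1 under the intervention. W values become -2, 7, 3, 6, 0, 1; E[W|do(D=1)] = 2.5.
E[W|D=1] averages over only the 4 units with D=1 (E = 7, 3, 6, 1): W = 7, 3, 6, 1, mean 4.25.
Difference = 2.5 − 4.25 = -1.75.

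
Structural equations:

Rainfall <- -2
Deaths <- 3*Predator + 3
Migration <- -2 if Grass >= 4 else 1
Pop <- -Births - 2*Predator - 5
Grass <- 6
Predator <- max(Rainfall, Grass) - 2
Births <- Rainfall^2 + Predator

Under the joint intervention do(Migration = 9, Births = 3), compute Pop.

Under do(Migration = 9, Births = 3), each intervened variable's structural equation is replaced by its fixed value.
Predator = max(Rainfall, Grass) - 2  [with Rainfall=-2, Grass=6]  = 4
Pop = -Births - 2*Predator - 5  [with Births=3, Predator=4]  = -16

-16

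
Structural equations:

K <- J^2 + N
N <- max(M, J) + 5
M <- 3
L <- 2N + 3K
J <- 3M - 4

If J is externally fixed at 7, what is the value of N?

The intervention breaks the incoming arrows to J: J <- 3M - 4 no longer applies, and J = 7.
N = max(M, J) + 5  [with M=3, J=7]  = 12

12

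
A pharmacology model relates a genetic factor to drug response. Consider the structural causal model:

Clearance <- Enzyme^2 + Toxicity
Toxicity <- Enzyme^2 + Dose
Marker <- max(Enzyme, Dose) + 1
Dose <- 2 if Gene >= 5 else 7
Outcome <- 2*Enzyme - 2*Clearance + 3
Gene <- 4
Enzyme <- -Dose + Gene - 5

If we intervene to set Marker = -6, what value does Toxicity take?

71

Intervening sets Marker = -6 and removes its equation (Marker <- max(Enzyme, Dose) + 1).
No directed path runs from Marker to Toxicity, so Toxicity keeps its natural value.
Dose = 2 if Gene >= 5 else 7  [with Gene=4]  = 7
Enzyme = -Dose + Gene - 5  [with Dose=7, Gene=4]  = -8
Toxicity = Enzyme^2 + Dose  [with Enzyme=-8, Dose=7]  = 71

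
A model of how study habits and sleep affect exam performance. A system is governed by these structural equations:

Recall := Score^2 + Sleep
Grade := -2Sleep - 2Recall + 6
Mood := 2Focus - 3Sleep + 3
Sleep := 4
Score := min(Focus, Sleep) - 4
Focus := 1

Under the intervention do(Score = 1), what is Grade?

-12

The intervention breaks the incoming arrows to Score: Score := min(Focus, Sleep) - 4 no longer applies, and Score = 1.
Recall = Score^2 + Sleep  [with Score=1, Sleep=4]  = 5
Grade = -2Sleep - 2Recall + 6  [with Sleep=4, Recall=5]  = -12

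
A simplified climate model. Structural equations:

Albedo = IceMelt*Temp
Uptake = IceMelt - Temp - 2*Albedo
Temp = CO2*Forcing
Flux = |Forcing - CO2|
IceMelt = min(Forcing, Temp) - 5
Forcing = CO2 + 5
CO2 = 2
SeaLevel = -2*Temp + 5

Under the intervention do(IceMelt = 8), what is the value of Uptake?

-230

do(IceMelt=8) replaces the equation IceMelt = min(Forcing, Temp) - 5 with the constant IceMelt = 8.
Forcing = CO2 + 5  [with CO2=2]  = 7
Temp = CO2*Forcing  [with CO2=2, Forcing=7]  = 14
Albedo = IceMelt*Temp  [with IceMelt=8, Temp=14]  = 112
Uptake = IceMelt - Temp - 2*Albedo  [with IceMelt=8, Temp=14, Albedo=112]  = -230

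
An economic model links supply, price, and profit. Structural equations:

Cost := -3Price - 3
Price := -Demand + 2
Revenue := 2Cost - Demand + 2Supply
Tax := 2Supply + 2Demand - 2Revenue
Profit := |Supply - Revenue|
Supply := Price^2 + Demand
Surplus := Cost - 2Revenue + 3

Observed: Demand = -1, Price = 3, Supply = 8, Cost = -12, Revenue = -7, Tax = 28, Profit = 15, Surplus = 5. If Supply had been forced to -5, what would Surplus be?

The intervention breaks the incoming arrows to Supply: Supply := Price^2 + Demand no longer applies, and Supply = -5.
Price = -Demand + 2  [with Demand=-1]  = 3
Cost = -3Price - 3  [with Price=3]  = -12
Revenue = 2Cost - Demand + 2Supply  [with Cost=-12, Demand=-1, Supply=-5]  = -33
Surplus = Cost - 2Revenue + 3  [with Cost=-12, Revenue=-33]  = 57

57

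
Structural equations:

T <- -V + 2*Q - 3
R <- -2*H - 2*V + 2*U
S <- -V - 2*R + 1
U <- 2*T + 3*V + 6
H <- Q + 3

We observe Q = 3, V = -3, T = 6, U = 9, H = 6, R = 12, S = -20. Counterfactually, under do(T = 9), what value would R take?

24

The intervention breaks the incoming arrows to T: T <- -V + 2*Q - 3 no longer applies, and T = 9.
U = 2*T + 3*V + 6  [with T=9, V=-3]  = 15
H = Q + 3  [with Q=3]  = 6
R = -2*H - 2*V + 2*U  [with H=6, V=-3, U=15]  = 24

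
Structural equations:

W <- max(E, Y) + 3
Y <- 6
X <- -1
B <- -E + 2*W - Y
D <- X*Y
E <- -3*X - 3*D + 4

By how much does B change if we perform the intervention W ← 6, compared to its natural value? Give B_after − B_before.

-44

The intervention breaks the incoming arrows to W: W <- max(E, Y) + 3 no longer applies, and W = 6.
D = X*Y  [with X=-1, Y=6]  = -6
E = -3*X - 3*D + 4  [with X=-1, D=-6]  = 25
B = -E + 2*W - Y  [with E=25, W=6, Y=6]  = -19
Without intervention: D = X*Y  [with X=-1, Y=6]  = -6; E = -3*X - 3*D + 4  [with X=-1, D=-6]  = 25; W = max(E, Y) + 3  [with E=25, Y=6]  = 28; B = -E + 2*W - Y  [with E=25, W=28, Y=6]  = 25.
Change = -19 − 25 = -44.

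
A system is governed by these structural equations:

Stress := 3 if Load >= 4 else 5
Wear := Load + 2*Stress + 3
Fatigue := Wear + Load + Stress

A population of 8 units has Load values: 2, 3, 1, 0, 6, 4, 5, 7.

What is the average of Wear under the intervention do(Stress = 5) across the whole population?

16.5

Every unit gets Stress=5 under the intervention. Wear values become 15, 16, 14, 13, 19, 17, 18, 20; E[Wear|do(Stress=5)] = 16.5.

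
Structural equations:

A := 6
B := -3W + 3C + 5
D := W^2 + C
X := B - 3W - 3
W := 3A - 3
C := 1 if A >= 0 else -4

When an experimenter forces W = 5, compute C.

The intervention breaks the incoming arrows to W: W := 3A - 3 no longer applies, and W = 5.
Since C is not a descendant of the intervened variable, it is unaffected.
C = 1 if A >= 0 else -4  [with A=6]  = 1

1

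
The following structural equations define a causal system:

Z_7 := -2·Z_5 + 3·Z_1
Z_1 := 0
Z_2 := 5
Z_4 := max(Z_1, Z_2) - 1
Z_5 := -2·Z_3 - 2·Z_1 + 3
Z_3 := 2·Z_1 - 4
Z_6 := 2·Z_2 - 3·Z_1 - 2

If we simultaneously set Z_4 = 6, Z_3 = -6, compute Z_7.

-30

The joint intervention fixes Z_4 = 6, Z_3 = -6, removing each variable's own equation.
Z_5 = -2·Z_3 - 2·Z_1 + 3  [with Z_3=-6, Z_1=0]  = 15
Z_7 = -2·Z_5 + 3·Z_1  [with Z_5=15, Z_1=0]  = -30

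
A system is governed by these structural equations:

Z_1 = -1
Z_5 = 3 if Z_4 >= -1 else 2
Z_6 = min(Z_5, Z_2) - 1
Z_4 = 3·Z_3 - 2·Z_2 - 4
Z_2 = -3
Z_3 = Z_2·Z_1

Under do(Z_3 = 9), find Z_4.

29

The intervention breaks the incoming arrows to Z_3: Z_3 = Z_2·Z_1 no longer applies, and Z_3 = 9.
Z_4 = 3·Z_3 - 2·Z_2 - 4  [with Z_3=9, Z_2=-3]  = 29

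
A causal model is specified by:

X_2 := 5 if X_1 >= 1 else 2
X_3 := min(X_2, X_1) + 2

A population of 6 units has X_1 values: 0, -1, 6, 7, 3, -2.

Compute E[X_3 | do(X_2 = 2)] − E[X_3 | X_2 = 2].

1.5

Every unit gets X_2=2 under the intervention. X_3 values become 2, 1, 4, 4, 4, 0; E[X_3|do(X_2=2)] = 2.5.
Observing X_2=2 restricts to units where X_2's equation naturally yields 2: X_1 ∈ {0, -1, -2}. In that subpopulation X_3 = 2, 1, 0, mean 1.
Difference = 2.5 − 1 = 1.5.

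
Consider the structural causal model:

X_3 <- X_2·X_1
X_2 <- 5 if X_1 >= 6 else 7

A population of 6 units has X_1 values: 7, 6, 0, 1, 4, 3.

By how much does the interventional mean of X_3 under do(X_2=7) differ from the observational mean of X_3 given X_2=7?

do(X_2=7) breaks X_2's dependence on X_1. With X_2=7 fixed, X_3 across the units is 49, 42, 0, 7, 28, 21, mean 24.5.
Observing X_2=7 restricts to units where X_2's equation naturally yields 7: X_1 ∈ {0, 1, 4, 3}. In that subpopulation X_3 = 0, 7, 28, 21, mean 14.
Difference = 24.5 − 14 = 10.5.

10.5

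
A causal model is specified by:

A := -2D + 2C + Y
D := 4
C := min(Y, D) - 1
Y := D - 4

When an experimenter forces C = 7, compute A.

6

The intervention breaks the incoming arrows to C: C := min(Y, D) - 1 no longer applies, and C = 7.
Y = D - 4  [with D=4]  = 0
A = -2D + 2C + Y  [with D=4, C=7, Y=0]  = 6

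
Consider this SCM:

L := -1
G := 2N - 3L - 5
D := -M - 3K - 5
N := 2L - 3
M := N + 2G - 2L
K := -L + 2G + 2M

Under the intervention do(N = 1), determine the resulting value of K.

do(N=1) replaces the equation N := 2L - 3 with the constant N = 1.
G = 2N - 3L - 5  [with N=1, L=-1]  = 0
M = N + 2G - 2L  [with N=1, G=0, L=-1]  = 3
K = -L + 2G + 2M  [with L=-1, G=0, M=3]  = 7

7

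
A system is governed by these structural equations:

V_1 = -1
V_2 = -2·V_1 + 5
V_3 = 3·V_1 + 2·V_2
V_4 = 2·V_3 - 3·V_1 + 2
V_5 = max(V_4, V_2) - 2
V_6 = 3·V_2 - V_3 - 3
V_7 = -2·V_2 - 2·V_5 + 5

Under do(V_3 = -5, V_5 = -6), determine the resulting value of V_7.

Under do(V_3 = -5, V_5 = -6), each intervened variable's structural equation is replaced by its fixed value.
V_2 = -2·V_1 + 5  [with V_1=-1]  = 7
V_7 = -2·V_2 - 2·V_5 + 5  [with V_2=7, V_5=-6]  = 3

3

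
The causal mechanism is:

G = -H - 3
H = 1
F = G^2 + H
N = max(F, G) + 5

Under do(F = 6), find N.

11

The intervention breaks the incoming arrows to F: F = G^2 + H no longer applies, and F = 6.
G = -H - 3  [with H=1]  = -4
N = max(F, G) + 5  [with F=6, G=-4]  = 11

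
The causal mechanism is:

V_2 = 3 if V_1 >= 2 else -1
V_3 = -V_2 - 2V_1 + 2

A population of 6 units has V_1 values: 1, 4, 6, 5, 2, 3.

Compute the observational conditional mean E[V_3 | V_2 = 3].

-9

E[V_3|V_2=3] averages over only the 5 units with V_2=3 (V_1 = 4, 6, 5, 2, 3): V_3 = -9, -13, -11, -5, -7, mean -9.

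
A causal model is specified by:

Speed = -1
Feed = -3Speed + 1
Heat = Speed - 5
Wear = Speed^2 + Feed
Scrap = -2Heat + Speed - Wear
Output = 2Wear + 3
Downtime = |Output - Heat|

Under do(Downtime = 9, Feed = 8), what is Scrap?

The joint intervention fixes Downtime = 9, Feed = 8, removing each variable's own equation.
Heat = Speed - 5  [with Speed=-1]  = -6
Wear = Speed^2 + Feed  [with Speed=-1, Feed=8]  = 9
Scrap = -2Heat + Speed - Wear  [with Heat=-6, Speed=-1, Wear=9]  = 2

2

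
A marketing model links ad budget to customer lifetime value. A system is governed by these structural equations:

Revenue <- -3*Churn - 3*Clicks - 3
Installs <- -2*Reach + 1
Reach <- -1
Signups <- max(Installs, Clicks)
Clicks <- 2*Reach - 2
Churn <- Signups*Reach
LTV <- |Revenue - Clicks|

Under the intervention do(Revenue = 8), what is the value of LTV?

Intervening sets Revenue = 8 and removes its equation (Revenue <- -3*Churn - 3*Clicks - 3).
Clicks = 2*Reach - 2  [with Reach=-1]  = -4
LTV = |Revenue - Clicks|  [with Revenue=8, Clicks=-4]  = 12

12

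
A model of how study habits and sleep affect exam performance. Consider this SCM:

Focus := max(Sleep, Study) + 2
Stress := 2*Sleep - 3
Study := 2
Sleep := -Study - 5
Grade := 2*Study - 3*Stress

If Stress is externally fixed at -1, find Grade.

do(Stress=-1) replaces the equation Stress := 2*Sleep - 3 with the constant Stress = -1.
Grade = 2*Study - 3*Stress  [with Study=2, Stress=-1]  = 7

7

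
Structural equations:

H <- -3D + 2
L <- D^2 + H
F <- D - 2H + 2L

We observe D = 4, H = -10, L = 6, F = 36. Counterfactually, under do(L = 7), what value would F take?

38

The intervention breaks the incoming arrows to L: L <- D^2 + H no longer applies, and L = 7.
H = -3D + 2  [with D=4]  = -10
F = D - 2H + 2L  [with D=4, H=-10, L=7]  = 38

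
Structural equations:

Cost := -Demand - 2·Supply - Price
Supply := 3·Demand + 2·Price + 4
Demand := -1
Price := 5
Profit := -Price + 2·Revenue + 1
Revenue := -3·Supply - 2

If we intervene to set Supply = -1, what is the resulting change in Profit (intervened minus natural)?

72

The intervention breaks the incoming arrows to Supply: Supply := 3·Demand + 2·Price + 4 no longer applies, and Supply = -1.
Revenue = -3·Supply - 2  [with Supply=-1]  = 1
Profit = -Price + 2·Revenue + 1  [with Price=5, Revenue=1]  = -2
Without intervention: Supply = 3·Demand + 2·Price + 4  [with Demand=-1, Price=5]  = 11; Revenue = -3·Supply - 2  [with Supply=11]  = -35; Profit = -Price + 2·Revenue + 1  [with Price=5, Revenue=-35]  = -74.
Change = -2 − (-74) = 72.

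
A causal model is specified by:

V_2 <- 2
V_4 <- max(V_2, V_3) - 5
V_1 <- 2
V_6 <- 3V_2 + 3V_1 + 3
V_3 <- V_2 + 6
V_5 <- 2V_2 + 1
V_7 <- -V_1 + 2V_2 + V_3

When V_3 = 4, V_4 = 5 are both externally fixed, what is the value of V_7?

Under do(V_3 = 4, V_4 = 5), each intervened variable's structural equation is replaced by its fixed value.
V_7 = -V_1 + 2V_2 + V_3  [with V_1=2, V_2=2, V_3=4]  = 6

6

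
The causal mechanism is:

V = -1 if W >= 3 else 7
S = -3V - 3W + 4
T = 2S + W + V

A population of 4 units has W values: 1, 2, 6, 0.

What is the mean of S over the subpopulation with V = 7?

-20

Conditioning on V=7 selects the 3 unit(s) with W ∈ {1, 2, 0}. Their S values: -20, -23, -17. Mean = -20.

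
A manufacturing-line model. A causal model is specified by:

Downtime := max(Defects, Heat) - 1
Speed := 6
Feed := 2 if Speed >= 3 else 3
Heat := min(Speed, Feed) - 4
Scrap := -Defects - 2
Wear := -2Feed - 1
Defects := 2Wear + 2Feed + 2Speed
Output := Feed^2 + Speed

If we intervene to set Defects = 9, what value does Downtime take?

do(Defects=9) replaces the equation Defects := 2Wear + 2Feed + 2Speed with the constant Defects = 9.
Feed = 2 if Speed >= 3 else 3  [with Speed=6]  = 2
Heat = min(Speed, Feed) - 4  [with Speed=6, Feed=2]  = -2
Downtime = max(Defects, Heat) - 1  [with Defects=9, Heat=-2]  = 8

8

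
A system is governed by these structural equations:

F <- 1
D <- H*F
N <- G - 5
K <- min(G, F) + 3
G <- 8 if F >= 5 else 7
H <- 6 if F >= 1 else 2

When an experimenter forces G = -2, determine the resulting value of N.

Under do(G=-2), the mechanism G <- 8 if F >= 5 else 7 is discarded; G is fixed at -2.
N = G - 5  [with G=-2]  = -7

-7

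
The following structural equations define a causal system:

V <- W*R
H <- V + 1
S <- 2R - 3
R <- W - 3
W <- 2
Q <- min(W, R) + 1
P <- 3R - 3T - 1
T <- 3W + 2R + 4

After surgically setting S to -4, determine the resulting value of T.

Intervening sets S = -4 and removes its equation (S <- 2R - 3).
No directed path runs from S to T, so T keeps its natural value.
R = W - 3  [with W=2]  = -1
T = 3W + 2R + 4  [with W=2, R=-1]  = 8

8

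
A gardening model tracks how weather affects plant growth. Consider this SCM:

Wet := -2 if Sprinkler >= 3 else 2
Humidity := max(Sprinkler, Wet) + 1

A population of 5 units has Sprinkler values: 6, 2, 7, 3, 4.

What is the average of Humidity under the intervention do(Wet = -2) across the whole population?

5.4

do(Wet=-2) breaks Wet's dependence on Sprinkler. With Wet=-2 fixed, Humidity across the units is 7, 3, 8, 4, 5, mean 5.4.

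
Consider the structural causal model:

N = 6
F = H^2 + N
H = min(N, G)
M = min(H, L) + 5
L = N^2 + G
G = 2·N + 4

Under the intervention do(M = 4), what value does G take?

16

Under do(M=4), the mechanism M = min(H, L) + 5 is discarded; M is fixed at 4.
No directed path runs from M to G, so G keeps its natural value.
G = 2·N + 4  [with N=6]  = 16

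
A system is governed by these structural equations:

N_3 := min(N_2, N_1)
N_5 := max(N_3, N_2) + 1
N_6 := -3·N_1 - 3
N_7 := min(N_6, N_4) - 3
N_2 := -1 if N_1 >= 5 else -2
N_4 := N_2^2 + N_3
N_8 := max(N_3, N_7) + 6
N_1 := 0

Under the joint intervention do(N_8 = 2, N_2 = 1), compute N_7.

-6

The joint intervention fixes N_8 = 2, N_2 = 1, removing each variable's own equation.
N_3 = min(N_2, N_1)  [with N_2=1, N_1=0]  = 0
N_4 = N_2^2 + N_3  [with N_2=1, N_3=0]  = 1
N_6 = -3·N_1 - 3  [with N_1=0]  = -3
N_7 = min(N_6, N_4) - 3  [with N_6=-3, N_4=1]  = -6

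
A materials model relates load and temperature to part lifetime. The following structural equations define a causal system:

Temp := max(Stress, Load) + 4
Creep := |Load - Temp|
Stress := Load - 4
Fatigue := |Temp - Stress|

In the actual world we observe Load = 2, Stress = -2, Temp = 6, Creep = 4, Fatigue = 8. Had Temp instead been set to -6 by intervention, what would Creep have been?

8

The intervention breaks the incoming arrows to Temp: Temp := max(Stress, Load) + 4 no longer applies, and Temp = -6.
Creep = |Load - Temp|  [with Load=2, Temp=-6]  = 8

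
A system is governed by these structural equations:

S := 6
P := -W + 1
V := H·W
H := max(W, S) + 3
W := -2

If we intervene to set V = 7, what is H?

do(V=7) replaces the equation V := H·W with the constant V = 7.
H is not downstream of the intervention, so its value is determined by the original equations.
H = max(W, S) + 3  [with W=-2, S=6]  = 9

9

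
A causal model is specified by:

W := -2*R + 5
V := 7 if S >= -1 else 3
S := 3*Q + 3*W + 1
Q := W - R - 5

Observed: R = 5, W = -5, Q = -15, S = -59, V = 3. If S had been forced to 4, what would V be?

Intervening sets S = 4 and removes its equation (S := 3*Q + 3*W + 1).
V = 7 if S >= -1 else 3  [with S=4]  = 7

7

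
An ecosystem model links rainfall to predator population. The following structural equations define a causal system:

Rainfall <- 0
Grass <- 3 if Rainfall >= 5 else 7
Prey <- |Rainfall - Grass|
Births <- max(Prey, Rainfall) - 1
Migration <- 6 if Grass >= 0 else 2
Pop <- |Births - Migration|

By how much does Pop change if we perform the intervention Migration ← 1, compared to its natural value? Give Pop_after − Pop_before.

5

The intervention breaks the incoming arrows to Migration: Migration <- 6 if Grass >= 0 else 2 no longer applies, and Migration = 1.
Grass = 3 if Rainfall >= 5 else 7  [with Rainfall=0]  = 7
Prey = |Rainfall - Grass|  [with Rainfall=0, Grass=7]  = 7
Births = max(Prey, Rainfall) - 1  [with Prey=7, Rainfall=0]  = 6
Pop = |Births - Migration|  [with Births=6, Migration=1]  = 5
Without intervention: Grass = 3 if Rainfall >= 5 else 7  [with Rainfall=0]  = 7; Prey = |Rainfall - Grass|  [with Rainfall=0, Grass=7]  = 7; Births = max(Prey, Rainfall) - 1  [with Prey=7, Rainfall=0]  = 6; Migration = 6 if Grass >= 0 else 2  [with Grass=7]  = 6; Pop = |Births - Migration|  [with Births=6, Migration=6]  = 0.
Change = 5 − 0 = 5.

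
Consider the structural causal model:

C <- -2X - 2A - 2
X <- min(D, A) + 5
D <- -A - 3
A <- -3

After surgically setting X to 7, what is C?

The intervention breaks the incoming arrows to X: X <- min(D, A) + 5 no longer applies, and X = 7.
C = -2X - 2A - 2  [with X=7, A=-3]  = -10

-10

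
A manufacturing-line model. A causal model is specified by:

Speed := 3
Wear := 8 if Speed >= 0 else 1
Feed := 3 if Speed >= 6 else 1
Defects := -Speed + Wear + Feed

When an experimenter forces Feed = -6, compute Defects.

-1

Under do(Feed=-6), the mechanism Feed := 3 if Speed >= 6 else 1 is discarded; Feed is fixed at -6.
Wear = 8 if Speed >= 0 else 1  [with Speed=3]  = 8
Defects = -Speed + Wear + Feed  [with Speed=3, Wear=8, Feed=-6]  = -1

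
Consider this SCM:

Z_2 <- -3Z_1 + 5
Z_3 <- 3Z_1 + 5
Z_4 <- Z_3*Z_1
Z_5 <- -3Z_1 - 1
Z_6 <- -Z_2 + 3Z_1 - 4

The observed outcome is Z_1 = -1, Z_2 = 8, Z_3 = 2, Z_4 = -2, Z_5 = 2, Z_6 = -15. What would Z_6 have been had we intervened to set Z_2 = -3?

Under do(Z_2=-3), the mechanism Z_2 <- -3Z_1 + 5 is discarded; Z_2 is fixed at -3.
Z_6 = -Z_2 + 3Z_1 - 4  [with Z_2=-3, Z_1=-1]  = -4

-4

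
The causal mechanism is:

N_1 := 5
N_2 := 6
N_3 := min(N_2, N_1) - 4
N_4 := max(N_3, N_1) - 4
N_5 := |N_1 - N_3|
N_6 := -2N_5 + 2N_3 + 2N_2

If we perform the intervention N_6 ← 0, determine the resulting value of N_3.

1

do(N_6=0) replaces the equation N_6 := -2N_5 + 2N_3 + 2N_2 with the constant N_6 = 0.
N_3 is not downstream of the intervention, so its value is determined by the original equations.
N_3 = min(N_2, N_1) - 4  [with N_2=6, N_1=5]  = 1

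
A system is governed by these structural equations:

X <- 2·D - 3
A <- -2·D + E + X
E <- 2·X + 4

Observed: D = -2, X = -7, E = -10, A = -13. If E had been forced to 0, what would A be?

The intervention breaks the incoming arrows to E: E <- 2·X + 4 no longer applies, and E = 0.
X = 2·D - 3  [with D=-2]  = -7
A = -2·D + E + X  [with D=-2, E=0, X=-7]  = -3

-3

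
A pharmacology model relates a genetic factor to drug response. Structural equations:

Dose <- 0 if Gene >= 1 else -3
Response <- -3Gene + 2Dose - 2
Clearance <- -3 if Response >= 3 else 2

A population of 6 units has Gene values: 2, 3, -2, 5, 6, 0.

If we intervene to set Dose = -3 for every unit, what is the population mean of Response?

Every unit gets Dose=-3 under the intervention. Response values become -14, -17, -2, -23, -26, -8; E[Response|do(Dose=-3)] = -15.

-15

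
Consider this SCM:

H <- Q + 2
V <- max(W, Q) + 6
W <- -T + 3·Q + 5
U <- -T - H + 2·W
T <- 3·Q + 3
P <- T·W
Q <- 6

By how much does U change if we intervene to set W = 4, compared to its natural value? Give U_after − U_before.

The intervention breaks the incoming arrows to W: W <- -T + 3·Q + 5 no longer applies, and W = 4.
T = 3·Q + 3  [with Q=6]  = 21
H = Q + 2  [with Q=6]  = 8
U = -T - H + 2·W  [with T=21, H=8, W=4]  = -21
Without intervention: T = 3·Q + 3  [with Q=6]  = 21; W = -T + 3·Q + 5  [with T=21, Q=6]  = 2; H = Q + 2  [with Q=6]  = 8; U = -T - H + 2·W  [with T=21, H=8, W=2]  = -25.
Change = -21 − (-25) = 4.

4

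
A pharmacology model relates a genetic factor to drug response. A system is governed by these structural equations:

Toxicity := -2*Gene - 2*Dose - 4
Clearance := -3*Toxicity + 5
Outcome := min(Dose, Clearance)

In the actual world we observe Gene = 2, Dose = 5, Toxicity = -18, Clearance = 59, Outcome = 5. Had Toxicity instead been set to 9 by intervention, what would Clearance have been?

-22

The intervention breaks the incoming arrows to Toxicity: Toxicity := -2*Gene - 2*Dose - 4 no longer applies, and Toxicity = 9.
Clearance = -3*Toxicity + 5  [with Toxicity=9]  = -22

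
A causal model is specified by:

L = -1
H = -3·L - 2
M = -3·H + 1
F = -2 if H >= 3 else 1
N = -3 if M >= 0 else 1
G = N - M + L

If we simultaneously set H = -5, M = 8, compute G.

Under do(H = -5, M = 8), each intervened variable's structural equation is replaced by its fixed value.
N = -3 if M >= 0 else 1  [with M=8]  = -3
G = N - M + L  [with N=-3, M=8, L=-1]  = -12

-12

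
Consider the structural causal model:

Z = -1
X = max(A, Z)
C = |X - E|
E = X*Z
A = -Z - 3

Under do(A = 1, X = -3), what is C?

6

Under do(A = 1, X = -3), each intervened variable's structural equation is replaced by its fixed value.
E = X*Z  [with X=-3, Z=-1]  = 3
C = |X - E|  [with X=-3, E=3]  = 6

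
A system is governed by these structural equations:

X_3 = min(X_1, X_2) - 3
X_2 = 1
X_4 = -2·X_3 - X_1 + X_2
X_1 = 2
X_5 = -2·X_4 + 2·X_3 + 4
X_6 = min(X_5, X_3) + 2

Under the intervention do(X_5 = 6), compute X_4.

3

The intervention breaks the incoming arrows to X_5: X_5 = -2·X_4 + 2·X_3 + 4 no longer applies, and X_5 = 6.
Since X_4 is not a descendant of the intervened variable, it is unaffected.
X_3 = min(X_1, X_2) - 3  [with X_1=2, X_2=1]  = -2
X_4 = -2·X_3 - X_1 + X_2  [with X_3=-2, X_1=2, X_2=1]  = 3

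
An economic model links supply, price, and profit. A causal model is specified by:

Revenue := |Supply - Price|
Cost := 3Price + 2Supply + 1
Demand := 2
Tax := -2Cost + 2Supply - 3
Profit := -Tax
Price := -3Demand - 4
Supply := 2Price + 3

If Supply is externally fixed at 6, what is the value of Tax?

43

The intervention breaks the incoming arrows to Supply: Supply := 2Price + 3 no longer applies, and Supply = 6.
Price = -3Demand - 4  [with Demand=2]  = -10
Cost = 3Price + 2Supply + 1  [with Price=-10, Supply=6]  = -17
Tax = -2Cost + 2Supply - 3  [with Cost=-17, Supply=6]  = 43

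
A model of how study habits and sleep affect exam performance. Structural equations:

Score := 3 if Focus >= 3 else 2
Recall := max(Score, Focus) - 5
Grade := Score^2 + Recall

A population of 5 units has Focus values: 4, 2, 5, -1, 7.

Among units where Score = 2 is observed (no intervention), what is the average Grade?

1

Conditioning on Score=2 selects the 2 unit(s) with Focus ∈ {2, -1}. Their Grade values: 1, 1. Mean = 1.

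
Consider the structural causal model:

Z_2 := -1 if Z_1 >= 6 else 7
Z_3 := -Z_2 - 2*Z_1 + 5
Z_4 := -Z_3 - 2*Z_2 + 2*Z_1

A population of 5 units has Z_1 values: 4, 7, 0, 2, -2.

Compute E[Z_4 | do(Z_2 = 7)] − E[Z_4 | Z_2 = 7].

Every unit gets Z_2=7 under the intervention. Z_4 values become 4, 16, -12, -4, -20; E[Z_4|do(Z_2=7)] = -3.2.
Observing Z_2=7 restricts to units where Z_2's equation naturally yields 7: Z_1 ∈ {4, 0, 2, -2}. In that subpopulation Z_4 = 4, -12, -4, -20, mean -8.
Difference = -3.2 − (-8) = 4.8.

4.8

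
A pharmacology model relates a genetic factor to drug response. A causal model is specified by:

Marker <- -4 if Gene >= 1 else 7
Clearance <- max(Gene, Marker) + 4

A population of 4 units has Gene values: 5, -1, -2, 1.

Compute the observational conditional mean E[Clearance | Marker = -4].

7

Conditioning on Marker=-4 selects the 2 unit(s) with Gene ∈ {5, 1}. Their Clearance values: 9, 5. Mean = 7.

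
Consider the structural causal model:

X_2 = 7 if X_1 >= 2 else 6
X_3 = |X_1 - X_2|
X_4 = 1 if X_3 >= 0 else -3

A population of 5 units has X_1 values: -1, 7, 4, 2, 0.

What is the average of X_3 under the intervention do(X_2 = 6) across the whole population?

4

The intervention sets X_2=6 in all 5 units regardless of X_1. Recomputing X_3 per unit gives 7, 1, 2, 4, 6; average 4.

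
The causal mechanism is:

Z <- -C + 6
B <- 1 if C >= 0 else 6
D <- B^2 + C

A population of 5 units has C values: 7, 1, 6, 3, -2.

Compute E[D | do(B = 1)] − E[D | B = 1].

Every unit gets B=1 under the intervention. D values become 8, 2, 7, 4, -1; E[D|do(B=1)] = 4.
Conditioning on B=1 selects the 4 unit(s) with C ∈ {7, 1, 6, 3}. Their D values: 8, 2, 7, 4. Mean = 5.25.
Difference = 4 − 5.25 = -1.25.

-1.25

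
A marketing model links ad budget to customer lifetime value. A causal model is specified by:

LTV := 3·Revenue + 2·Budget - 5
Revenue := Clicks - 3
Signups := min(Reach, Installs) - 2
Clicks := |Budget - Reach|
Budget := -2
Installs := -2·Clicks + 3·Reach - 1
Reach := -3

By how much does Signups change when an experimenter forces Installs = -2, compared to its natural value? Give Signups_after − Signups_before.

9

Intervening sets Installs = -2 and removes its equation (Installs := -2·Clicks + 3·Reach - 1).
Signups = min(Reach, Installs) - 2  [with Reach=-3, Installs=-2]  = -5
Without intervention: Clicks = |Budget - Reach|  [with Budget=-2, Reach=-3]  = 1; Installs = -2·Clicks + 3·Reach - 1  [with Clicks=1, Reach=-3]  = -12; Signups = min(Reach, Installs) - 2  [with Reach=-3, Installs=-12]  = -14.
Change = -5 − (-14) = 9.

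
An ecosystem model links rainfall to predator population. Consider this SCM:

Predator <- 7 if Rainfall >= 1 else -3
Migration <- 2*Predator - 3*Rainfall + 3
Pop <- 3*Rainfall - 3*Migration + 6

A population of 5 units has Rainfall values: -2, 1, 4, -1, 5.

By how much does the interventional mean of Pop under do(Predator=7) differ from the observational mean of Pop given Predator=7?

Every unit gets Predator=7 under the intervention. Pop values become -69, -33, 3, -57, 15; E[Pop|do(Predator=7)] = -28.2.
Observing Predator=7 restricts to units where Predator's equation naturally yields 7: Rainfall ∈ {1, 4, 5}. In that subpopulation Pop = -33, 3, 15, mean -5.
Difference = -28.2 − (-5) = -23.2.

-23.2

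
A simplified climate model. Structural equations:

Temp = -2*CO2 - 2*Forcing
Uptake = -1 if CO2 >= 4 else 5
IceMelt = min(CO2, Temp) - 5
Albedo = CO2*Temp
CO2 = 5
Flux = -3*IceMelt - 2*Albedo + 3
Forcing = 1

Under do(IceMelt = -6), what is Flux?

141

Under do(IceMelt=-6), the mechanism IceMelt = min(CO2, Temp) - 5 is discarded; IceMelt is fixed at -6.
Temp = -2*CO2 - 2*Forcing  [with CO2=5, Forcing=1]  = -12
Albedo = CO2*Temp  [with CO2=5, Temp=-12]  = -60
Flux = -3*IceMelt - 2*Albedo + 3  [with IceMelt=-6, Albedo=-60]  = 141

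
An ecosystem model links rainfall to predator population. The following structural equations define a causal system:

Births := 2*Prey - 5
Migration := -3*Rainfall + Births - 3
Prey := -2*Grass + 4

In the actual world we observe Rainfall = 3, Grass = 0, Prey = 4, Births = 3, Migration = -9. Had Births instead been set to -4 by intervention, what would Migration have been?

Intervening sets Births = -4 and removes its equation (Births := 2*Prey - 5).
Migration = -3*Rainfall + Births - 3  [with Rainfall=3, Births=-4]  = -16

-16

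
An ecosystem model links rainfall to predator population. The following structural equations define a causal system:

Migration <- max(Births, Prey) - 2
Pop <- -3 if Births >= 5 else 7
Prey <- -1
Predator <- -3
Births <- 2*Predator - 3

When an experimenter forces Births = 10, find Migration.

The intervention breaks the incoming arrows to Births: Births <- 2*Predator - 3 no longer applies, and Births = 10.
Migration = max(Births, Prey) - 2  [with Births=10, Prey=-1]  = 8

8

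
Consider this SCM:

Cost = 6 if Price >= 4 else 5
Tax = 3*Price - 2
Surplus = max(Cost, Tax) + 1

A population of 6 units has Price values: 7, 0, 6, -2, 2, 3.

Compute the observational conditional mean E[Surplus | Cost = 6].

Conditioning on Cost=6 selects the 2 unit(s) with Price ∈ {7, 6}. Their Surplus values: 20, 17. Mean = 18.5.

18.5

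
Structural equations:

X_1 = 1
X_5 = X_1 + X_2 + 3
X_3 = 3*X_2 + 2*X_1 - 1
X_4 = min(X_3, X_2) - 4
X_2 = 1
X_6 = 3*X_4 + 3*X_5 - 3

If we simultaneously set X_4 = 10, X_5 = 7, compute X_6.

The joint intervention fixes X_4 = 10, X_5 = 7, removing each variable's own equation.
X_6 = 3*X_4 + 3*X_5 - 3  [with X_4=10, X_5=7]  = 48

48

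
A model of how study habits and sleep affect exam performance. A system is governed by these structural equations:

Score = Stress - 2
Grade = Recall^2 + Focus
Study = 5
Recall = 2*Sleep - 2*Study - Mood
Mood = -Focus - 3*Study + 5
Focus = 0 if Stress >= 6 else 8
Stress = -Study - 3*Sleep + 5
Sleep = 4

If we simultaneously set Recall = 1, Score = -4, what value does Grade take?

Under do(Recall = 1, Score = -4), each intervened variable's structural equation is replaced by its fixed value.
Stress = -Study - 3*Sleep + 5  [with Study=5, Sleep=4]  = -12
Focus = 0 if Stress >= 6 else 8  [with Stress=-12]  = 8
Grade = Recall^2 + Focus  [with Recall=1, Focus=8]  = 9

9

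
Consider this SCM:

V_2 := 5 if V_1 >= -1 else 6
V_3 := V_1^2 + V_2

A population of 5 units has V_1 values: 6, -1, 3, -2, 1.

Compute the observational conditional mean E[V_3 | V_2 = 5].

Conditioning on V_2=5 selects the 4 unit(s) with V_1 ∈ {6, -1, 3, 1}. Their V_3 values: 41, 6, 14, 6. Mean = 16.75.

16.75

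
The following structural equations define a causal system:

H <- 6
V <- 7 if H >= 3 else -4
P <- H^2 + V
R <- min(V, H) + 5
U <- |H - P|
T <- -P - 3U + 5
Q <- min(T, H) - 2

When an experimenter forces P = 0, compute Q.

-15

The intervention breaks the incoming arrows to P: P <- H^2 + V no longer applies, and P = 0.
U = |H - P|  [with H=6, P=0]  = 6
T = -P - 3U + 5  [with P=0, U=6]  = -13
Q = min(T, H) - 2  [with T=-13, H=6]  = -15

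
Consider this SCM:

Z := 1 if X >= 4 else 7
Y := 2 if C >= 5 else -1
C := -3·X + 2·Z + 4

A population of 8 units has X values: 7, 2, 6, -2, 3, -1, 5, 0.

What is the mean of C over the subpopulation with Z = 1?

Conditioning on Z=1 selects the 3 unit(s) with X ∈ {7, 6, 5}. Their C values: -15, -12, -9. Mean = -12.

-12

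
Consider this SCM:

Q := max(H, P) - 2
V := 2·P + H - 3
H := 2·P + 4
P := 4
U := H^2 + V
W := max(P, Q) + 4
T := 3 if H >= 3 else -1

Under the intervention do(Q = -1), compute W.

8

Intervening sets Q = -1 and removes its equation (Q := max(H, P) - 2).
W = max(P, Q) + 4  [with P=4, Q=-1]  = 8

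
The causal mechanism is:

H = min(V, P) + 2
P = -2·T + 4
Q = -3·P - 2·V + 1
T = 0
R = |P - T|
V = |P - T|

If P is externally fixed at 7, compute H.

Under do(P=7), the mechanism P = -2·T + 4 is discarded; P is fixed at 7.
V = |P - T|  [with P=7, T=0]  = 7
H = min(V, P) + 2  [with V=7, P=7]  = 9

9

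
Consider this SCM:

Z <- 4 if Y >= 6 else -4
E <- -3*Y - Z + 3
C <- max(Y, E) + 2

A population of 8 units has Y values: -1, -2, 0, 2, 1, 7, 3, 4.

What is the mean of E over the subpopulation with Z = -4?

4

Observing Z=-4 restricts to units where Z's equation naturally yields -4: Y ∈ {-1, -2, 0, 2, 1, 3, 4}. In that subpopulation E = 10, 13, 7, 1, 4, -2, -5, mean 4.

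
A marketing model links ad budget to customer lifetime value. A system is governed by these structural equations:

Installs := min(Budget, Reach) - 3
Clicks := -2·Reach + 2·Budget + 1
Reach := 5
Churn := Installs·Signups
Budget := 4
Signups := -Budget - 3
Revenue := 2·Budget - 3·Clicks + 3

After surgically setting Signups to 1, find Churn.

1

The intervention breaks the incoming arrows to Signups: Signups := -Budget - 3 no longer applies, and Signups = 1.
Installs = min(Budget, Reach) - 3  [with Budget=4, Reach=5]  = 1
Churn = Installs·Signups  [with Installs=1, Signups=1]  = 1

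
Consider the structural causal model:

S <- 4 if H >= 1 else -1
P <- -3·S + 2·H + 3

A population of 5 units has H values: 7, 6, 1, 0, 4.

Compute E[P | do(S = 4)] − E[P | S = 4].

-1.8

Every unit gets S=4 under the intervention. P values become 5, 3, -7, -9, -1; E[P|do(S=4)] = -1.8.
Conditioning on S=4 selects the 4 unit(s) with H ∈ {7, 6, 1, 4}. Their P values: 5, 3, -7, -1. Mean = 0.
Difference = -1.8 − 0 = -1.8.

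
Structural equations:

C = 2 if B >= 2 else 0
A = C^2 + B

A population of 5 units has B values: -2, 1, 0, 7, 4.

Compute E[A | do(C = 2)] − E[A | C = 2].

-3.5

The intervention sets C=2 in all 5 units regardless of B. Recomputing A per unit gives 2, 5, 4, 11, 8; average 6.
E[A|C=2] averages over only the 2 units with C=2 (B = 7, 4): A = 11, 8, mean 9.5.
Difference = 6 − 9.5 = -3.5.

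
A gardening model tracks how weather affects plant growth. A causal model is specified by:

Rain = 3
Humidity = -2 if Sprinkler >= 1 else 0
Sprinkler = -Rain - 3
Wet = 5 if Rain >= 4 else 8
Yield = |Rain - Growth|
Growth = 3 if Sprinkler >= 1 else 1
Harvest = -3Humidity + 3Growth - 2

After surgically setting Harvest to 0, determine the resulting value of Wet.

8

Intervening sets Harvest = 0 and removes its equation (Harvest = -3Humidity + 3Growth - 2).
Wet is not downstream of the intervention, so its value is determined by the original equations.
Wet = 5 if Rain >= 4 else 8  [with Rain=3]  = 8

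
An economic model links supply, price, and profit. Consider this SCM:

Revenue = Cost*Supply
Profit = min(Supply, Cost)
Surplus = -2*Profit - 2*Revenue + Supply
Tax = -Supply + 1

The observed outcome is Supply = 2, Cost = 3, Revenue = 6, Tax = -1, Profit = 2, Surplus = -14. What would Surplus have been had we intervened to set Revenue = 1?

The intervention breaks the incoming arrows to Revenue: Revenue = Cost*Supply no longer applies, and Revenue = 1.
Profit = min(Supply, Cost)  [with Supply=2, Cost=3]  = 2
Surplus = -2*Profit - 2*Revenue + Supply  [with Profit=2, Revenue=1, Supply=2]  = -4

-4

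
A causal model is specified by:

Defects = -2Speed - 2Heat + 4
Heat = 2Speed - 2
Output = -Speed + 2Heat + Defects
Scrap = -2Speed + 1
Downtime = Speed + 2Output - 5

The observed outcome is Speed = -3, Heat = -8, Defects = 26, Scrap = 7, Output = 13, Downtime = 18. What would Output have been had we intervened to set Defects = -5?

do(Defects=-5) replaces the equation Defects = -2Speed - 2Heat + 4 with the constant Defects = -5.
Heat = 2Speed - 2  [with Speed=-3]  = -8
Output = -Speed + 2Heat + Defects  [with Speed=-3, Heat=-8, Defects=-5]  = -18

-18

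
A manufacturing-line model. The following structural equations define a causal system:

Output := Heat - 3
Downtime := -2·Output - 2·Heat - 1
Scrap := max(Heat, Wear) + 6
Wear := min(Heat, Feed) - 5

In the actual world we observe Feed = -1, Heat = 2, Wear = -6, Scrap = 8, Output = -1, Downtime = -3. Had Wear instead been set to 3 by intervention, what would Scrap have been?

9

The intervention breaks the incoming arrows to Wear: Wear := min(Heat, Feed) - 5 no longer applies, and Wear = 3.
Scrap = max(Heat, Wear) + 6  [with Heat=2, Wear=3]  = 9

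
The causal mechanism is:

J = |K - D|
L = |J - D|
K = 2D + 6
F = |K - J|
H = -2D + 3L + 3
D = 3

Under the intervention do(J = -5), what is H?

21

do(J=-5) replaces the equation J = |K - D| with the constant J = -5.
L = |J - D|  [with J=-5, D=3]  = 8
H = -2D + 3L + 3  [with D=3, L=8]  = 21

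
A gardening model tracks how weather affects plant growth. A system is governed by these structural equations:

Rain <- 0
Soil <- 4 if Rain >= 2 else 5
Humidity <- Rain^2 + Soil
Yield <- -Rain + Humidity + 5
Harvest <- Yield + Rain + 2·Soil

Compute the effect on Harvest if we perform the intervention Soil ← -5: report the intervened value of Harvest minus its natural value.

do(Soil=-5) replaces the equation Soil <- 4 if Rain >= 2 else 5 with the constant Soil = -5.
Humidity = Rain^2 + Soil  [with Rain=0, Soil=-5]  = -5
Yield = -Rain + Humidity + 5  [with Rain=0, Humidity=-5]  = 0
Harvest = Yield + Rain + 2·Soil  [with Yield=0, Rain=0, Soil=-5]  = -10
Without intervention: Soil = 4 if Rain >= 2 else 5  [with Rain=0]  = 5; Humidity = Rain^2 + Soil  [with Rain=0, Soil=5]  = 5; Yield = -Rain + Humidity + 5  [with Rain=0, Humidity=5]  = 10; Harvest = Yield + Rain + 2·Soil  [with Yield=10, Rain=0, Soil=5]  = 20.
Change = -10 − 20 = -30.

-30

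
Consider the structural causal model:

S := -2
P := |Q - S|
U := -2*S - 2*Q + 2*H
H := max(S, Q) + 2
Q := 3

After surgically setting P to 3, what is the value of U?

do(P=3) replaces the equation P := |Q - S| with the constant P = 3.
U is not downstream of the intervention, so its value is determined by the original equations.
H = max(S, Q) + 2  [with S=-2, Q=3]  = 5
U = -2*S - 2*Q + 2*H  [with S=-2, Q=3, H=5]  = 8

8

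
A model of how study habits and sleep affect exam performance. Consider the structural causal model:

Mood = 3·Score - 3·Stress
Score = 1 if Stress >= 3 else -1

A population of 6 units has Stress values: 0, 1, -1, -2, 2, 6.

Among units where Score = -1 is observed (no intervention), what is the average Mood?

-3

Observing Score=-1 restricts to units where Score's equation naturally yields -1: Stress ∈ {0, 1, -1, -2, 2}. In that subpopulation Mood = -3, -6, 0, 3, -9, mean -3.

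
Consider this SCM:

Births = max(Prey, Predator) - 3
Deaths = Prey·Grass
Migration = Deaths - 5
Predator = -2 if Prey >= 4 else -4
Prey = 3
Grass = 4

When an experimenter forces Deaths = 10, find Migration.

5

The intervention breaks the incoming arrows to Deaths: Deaths = Prey·Grass no longer applies, and Deaths = 10.
Migration = Deaths - 5  [with Deaths=10]  = 5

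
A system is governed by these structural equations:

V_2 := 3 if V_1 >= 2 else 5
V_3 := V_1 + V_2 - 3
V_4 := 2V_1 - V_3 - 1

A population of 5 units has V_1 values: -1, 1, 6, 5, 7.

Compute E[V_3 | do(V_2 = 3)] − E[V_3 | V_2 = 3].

The intervention sets V_2=3 in all 5 units regardless of V_1. Recomputing V_3 per unit gives -1, 1, 6, 5, 7; average 3.6.
Observing V_2=3 restricts to units where V_2's equation naturally yields 3: V_1 ∈ {6, 5, 7}. In that subpopulation V_3 = 6, 5, 7, mean 6.
Difference = 3.6 − 6 = -2.4.

-2.4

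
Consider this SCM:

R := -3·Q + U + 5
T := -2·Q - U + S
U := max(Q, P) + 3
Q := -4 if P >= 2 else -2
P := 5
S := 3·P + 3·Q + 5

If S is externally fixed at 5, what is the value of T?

5

Intervening sets S = 5 and removes its equation (S := 3·P + 3·Q + 5).
Q = -4 if P >= 2 else -2  [with P=5]  = -4
U = max(Q, P) + 3  [with Q=-4, P=5]  = 8
T = -2·Q - U + S  [with Q=-4, U=8, S=5]  = 5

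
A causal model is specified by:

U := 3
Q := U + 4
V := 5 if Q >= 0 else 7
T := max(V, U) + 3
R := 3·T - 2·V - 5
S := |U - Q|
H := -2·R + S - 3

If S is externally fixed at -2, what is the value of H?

Intervening sets S = -2 and removes its equation (S := |U - Q|).
Q = U + 4  [with U=3]  = 7
V = 5 if Q >= 0 else 7  [with Q=7]  = 5
T = max(V, U) + 3  [with V=5, U=3]  = 8
R = 3·T - 2·V - 5  [with T=8, V=5]  = 9
H = -2·R + S - 3  [with R=9, S=-2]  = -23

-23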